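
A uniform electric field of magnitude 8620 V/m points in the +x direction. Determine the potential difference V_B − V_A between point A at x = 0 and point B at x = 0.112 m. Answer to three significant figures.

In a uniform field, potential decreases in the direction of E: V_B − V_A = −E·Δx.
V_B − V_A = −(8620 V/m)(0.112 m) = -965 V.

-965 V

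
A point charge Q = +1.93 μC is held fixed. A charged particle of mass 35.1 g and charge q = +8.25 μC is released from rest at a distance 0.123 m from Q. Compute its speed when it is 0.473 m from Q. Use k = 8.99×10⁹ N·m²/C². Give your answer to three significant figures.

Only the electrostatic force acts, so mechanical energy is conserved: ½mv² = U₁ − U₂ = kQq(1/r₁ − 1/r₂).
U₁ − U₂ = (8.99×10⁹ N·m²/C²)(1.93×10⁻⁶ C)(8.25×10⁻⁶ C)(1/0.123 − 1/0.473) = 0.861 J.
v = √(2·0.861/0.0351) = 7.00 m/s.

7.00 m/s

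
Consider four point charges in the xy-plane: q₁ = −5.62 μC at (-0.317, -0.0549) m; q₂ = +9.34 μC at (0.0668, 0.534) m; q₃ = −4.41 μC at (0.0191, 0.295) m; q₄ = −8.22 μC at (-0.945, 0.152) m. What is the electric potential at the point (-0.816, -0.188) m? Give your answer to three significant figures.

Electric potential is a scalar, so the contributions from each charge add algebraically: V = Σ kqᵢ/rᵢ.
Distances from the field point to each charge: r₁ = 0.516 m, r₂ = 1.14 m, r₃ = 0.965 m, r₄ = 0.364 m.
V = k[(-5.62×10⁻⁶)/(0.516) + (9.34×10⁻⁶)/(1.14) + (-4.41×10⁻⁶)/(0.965) + (-8.22×10⁻⁶)/(0.364)] = -2.69×10⁵ V.

-2.69×10⁵ V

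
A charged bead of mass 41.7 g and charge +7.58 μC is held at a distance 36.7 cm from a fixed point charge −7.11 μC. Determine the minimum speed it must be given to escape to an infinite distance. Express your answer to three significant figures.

7.96 m/s

To just escape, total mechanical energy must reach zero at infinity: ½mv²_min + U = 0, so ½mv²_min = −U = |kQq|/r.
|U| = |kQq|/r = (8.99×10⁹ N·m²/C²)(7.11×10⁻⁶)(7.58×10⁻⁶)/(0.367) = 1.32 J.
v_min = √(2|U|/m) = √(2·1.32/0.0417) = 7.96 m/s.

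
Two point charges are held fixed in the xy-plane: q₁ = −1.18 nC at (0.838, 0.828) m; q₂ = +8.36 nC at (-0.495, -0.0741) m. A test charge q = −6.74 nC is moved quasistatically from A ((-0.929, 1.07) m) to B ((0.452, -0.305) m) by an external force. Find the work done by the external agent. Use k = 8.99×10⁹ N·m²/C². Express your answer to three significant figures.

-8.61×10⁻⁸ J

For quasistatic motion the external work equals the change in potential energy: W_ext = qΔV = q(V_B − V_A).
At A: distances to the source charges are 1.78 m, 1.22 m; V_A = Σ kqᵢ/rᵢ = 55.5 V.
At B: distances to the source charges are 1.20 m, 0.975 m; V_B = Σ kqᵢ/rᵢ = 68.2 V.
ΔV = V_B − V_A = 12.8 V.
W_ext = qΔV = (-6.74×10⁻⁹ C)(12.8 V) = -8.61×10⁻⁸ J.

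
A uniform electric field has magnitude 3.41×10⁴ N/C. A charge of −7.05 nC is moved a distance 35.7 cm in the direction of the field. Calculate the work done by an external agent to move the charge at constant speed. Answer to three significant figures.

8.58×10⁻⁵ J

The potential change for a displacement 35.7 cm in the direction of the field is ΔV = −Ed = -1.22×10⁴ V.
W_ext = qΔV = 8.58×10⁻⁵ J.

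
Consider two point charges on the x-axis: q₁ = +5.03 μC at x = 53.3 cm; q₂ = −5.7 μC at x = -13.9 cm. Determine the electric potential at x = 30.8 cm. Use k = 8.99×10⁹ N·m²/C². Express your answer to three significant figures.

Electric potential is a scalar, so the contributions from each charge add algebraically: V = Σ kqᵢ/rᵢ.
Distances from the field point to each charge: r₁ = 0.225 m, r₂ = 0.447 m.
V = k[(5.03×10⁻⁶)/(0.225) + (-5.70×10⁻⁶)/(0.447)] = 8.63×10⁴ V.

8.63×10⁴ V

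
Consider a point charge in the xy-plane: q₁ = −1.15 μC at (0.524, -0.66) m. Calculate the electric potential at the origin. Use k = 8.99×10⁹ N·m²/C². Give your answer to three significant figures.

The total potential is the scalar sum of each charge's contribution, V = Σ kqᵢ/rᵢ.
Distances from the field point to each charge: r₁ = 0.843 m.
V = k[(-1.15×10⁻⁶)/(0.843)] = -1.23×10⁴ V.

-1.23×10⁴ V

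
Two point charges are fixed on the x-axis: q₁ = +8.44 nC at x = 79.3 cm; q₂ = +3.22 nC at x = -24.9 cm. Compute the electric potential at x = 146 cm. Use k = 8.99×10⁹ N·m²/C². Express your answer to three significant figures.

The total potential is the scalar sum of each charge's contribution, V = Σ kqᵢ/rᵢ.
Distances from the field point to each charge: r₁ = 0.667 m, r₂ = 1.71 m.
V = k[(8.44×10⁻⁹)/(0.667) + (3.22×10⁻⁹)/(1.71)] = 131 V.

131 V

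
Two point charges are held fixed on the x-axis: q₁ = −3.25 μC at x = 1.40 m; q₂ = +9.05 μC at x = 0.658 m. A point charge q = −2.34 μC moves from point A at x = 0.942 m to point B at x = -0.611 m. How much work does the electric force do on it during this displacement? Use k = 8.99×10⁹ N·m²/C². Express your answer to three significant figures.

The work done by the electric force is W_field = −ΔU = −q(V_B − V_A) = q(V_A − V_B).
At A: distances to the source charges are 0.458 m, 0.284 m; V_A = Σ kqᵢ/rᵢ = 2.23×10⁵ V.
At B: distances to the source charges are 2.01 m, 1.27 m; V_B = Σ kqᵢ/rᵢ = 4.96×10⁴ V.
ΔV = V_B − V_A = -1.73×10⁵ V.
W_field = −qΔV = −(-2.34×10⁻⁶ C)(-1.73×10⁵ V) = -0.405 J.

-0.405 J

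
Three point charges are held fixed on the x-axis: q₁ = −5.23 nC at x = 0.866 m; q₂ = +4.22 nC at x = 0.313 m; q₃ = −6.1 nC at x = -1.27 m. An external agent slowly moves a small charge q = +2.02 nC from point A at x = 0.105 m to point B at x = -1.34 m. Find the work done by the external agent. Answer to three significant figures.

-1.74×10⁻⁶ J

For quasistatic motion the external work equals the change in potential energy: W_ext = qΔV = q(V_B − V_A).
At A: distances to the source charges are 0.761 m, 0.208 m, 1.38 m; V_A = Σ kqᵢ/rᵢ = 80.7 V.
At B: distances to the source charges are 2.21 m, 1.65 m, 0.0700 m; V_B = Σ kqᵢ/rᵢ = -782 V.
ΔV = V_B − V_A = -863 V.
W_ext = qΔV = (2.02×10⁻⁹ C)(-863 V) = -1.74×10⁻⁶ J.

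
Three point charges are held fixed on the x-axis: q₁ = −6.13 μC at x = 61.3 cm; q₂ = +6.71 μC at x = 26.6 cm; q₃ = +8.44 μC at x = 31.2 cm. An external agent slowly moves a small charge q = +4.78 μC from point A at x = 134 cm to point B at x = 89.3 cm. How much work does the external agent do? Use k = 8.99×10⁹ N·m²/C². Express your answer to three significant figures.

For quasistatic motion the external work equals the change in potential energy: W_ext = qΔV = q(V_B − V_A).
At A: distances to the source charges are 0.727 m, 1.07 m, 1.03 m; V_A = Σ kqᵢ/rᵢ = 5.42×10⁴ V.
At B: distances to the source charges are 0.280 m, 0.627 m, 0.581 m; V_B = Σ kqᵢ/rᵢ = 3.00×10⁴ V.
ΔV = V_B − V_A = -2.42×10⁴ V.
W_ext = qΔV = (4.78×10⁻⁶ C)(-2.42×10⁴ V) = -0.116 J.

-0.116 J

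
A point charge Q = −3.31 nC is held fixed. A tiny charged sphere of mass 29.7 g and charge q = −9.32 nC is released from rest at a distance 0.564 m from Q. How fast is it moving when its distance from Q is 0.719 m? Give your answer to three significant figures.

2.67×10⁻³ m/s

Only the electrostatic force acts, so mechanical energy is conserved: ½mv² = U₁ − U₂ = kQq(1/r₁ − 1/r₂).
U₁ − U₂ = (8.99×10⁹ N·m²/C²)(-3.31×10⁻⁹ C)(-9.32×10⁻⁹ C)(1/0.564 − 1/0.719) = 1.06×10⁻⁷ J.
v = √(2·1.06×10⁻⁷/0.0297) = 2.67×10⁻³ m/s.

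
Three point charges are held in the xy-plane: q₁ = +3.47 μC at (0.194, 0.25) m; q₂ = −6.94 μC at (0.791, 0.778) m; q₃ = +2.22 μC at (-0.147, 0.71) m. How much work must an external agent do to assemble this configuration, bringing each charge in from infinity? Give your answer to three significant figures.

-0.298 J

The assembly work is the sum of pairwise potential energies, U = Σ_{i<j} kqᵢqⱼ/rᵢⱼ.
Pair separations: r₁₂ = 0.797 m, r₁₃ = 0.573 m, r₂₃ = 0.940 m.
U = (-0.272) + (0.121) + (-0.147) = -0.298 J.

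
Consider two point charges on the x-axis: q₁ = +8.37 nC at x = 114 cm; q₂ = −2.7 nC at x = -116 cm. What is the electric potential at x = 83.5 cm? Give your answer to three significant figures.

235 V

The total potential is the scalar sum of each charge's contribution, V = Σ kqᵢ/rᵢ.
Distances from the field point to each charge: r₁ = 0.305 m, r₂ = 1.99 m.
V = k[(8.37×10⁻⁹)/(0.305) + (-2.70×10⁻⁹)/(1.99)] = 235 V.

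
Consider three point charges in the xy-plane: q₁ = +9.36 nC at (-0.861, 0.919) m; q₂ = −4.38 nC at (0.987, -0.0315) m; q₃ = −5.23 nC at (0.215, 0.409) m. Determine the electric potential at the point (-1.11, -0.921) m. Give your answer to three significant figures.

2.99 V

The total potential is the scalar sum of each charge's contribution, V = Σ kqᵢ/rᵢ.
Distances from the field point to each charge: r₁ = 1.86 m, r₂ = 2.28 m, r₃ = 1.88 m.
V = k[(9.36×10⁻⁹)/(1.86) + (-4.38×10⁻⁹)/(2.28) + (-5.23×10⁻⁹)/(1.88)] = 2.99 V.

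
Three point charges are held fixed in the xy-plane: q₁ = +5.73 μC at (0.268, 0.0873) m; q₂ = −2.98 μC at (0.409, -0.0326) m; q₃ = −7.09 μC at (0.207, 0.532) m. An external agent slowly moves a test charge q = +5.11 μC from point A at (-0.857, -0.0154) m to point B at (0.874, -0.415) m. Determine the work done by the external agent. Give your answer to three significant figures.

-0.0268 J

For quasistatic motion the external work equals the change in potential energy: W_ext = qΔV = q(V_B − V_A).
At A: distances to the source charges are 1.13 m, 1.27 m, 1.20 m; V_A = Σ kqᵢ/rᵢ = -2.88×10⁴ V.
At B: distances to the source charges are 0.787 m, 0.602 m, 1.16 m; V_B = Σ kqᵢ/rᵢ = -3.41×10⁴ V.
ΔV = V_B − V_A = -5250 V.
W_ext = qΔV = (5.11×10⁻⁶ C)(-5250 V) = -0.0268 J.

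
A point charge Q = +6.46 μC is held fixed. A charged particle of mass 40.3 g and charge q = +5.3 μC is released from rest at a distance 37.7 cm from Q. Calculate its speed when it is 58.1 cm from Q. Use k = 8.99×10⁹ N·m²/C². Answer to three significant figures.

3.77 m/s

Only the electrostatic force acts, so mechanical energy is conserved: ½mv² = U₁ − U₂ = kQq(1/r₁ − 1/r₂).
U₁ − U₂ = (8.99×10⁹ N·m²/C²)(6.46×10⁻⁶ C)(5.30×10⁻⁶ C)(1/0.377 − 1/0.581) = 0.287 J.
v = √(2·0.287/0.0403) = 3.77 m/s.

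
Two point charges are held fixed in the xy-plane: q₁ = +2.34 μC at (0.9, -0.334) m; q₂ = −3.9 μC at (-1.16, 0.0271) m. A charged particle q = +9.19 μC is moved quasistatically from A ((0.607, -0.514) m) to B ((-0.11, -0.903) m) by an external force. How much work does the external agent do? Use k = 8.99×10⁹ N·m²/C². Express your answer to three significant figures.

For quasistatic motion the external work equals the change in potential energy: W_ext = qΔV = q(V_B − V_A).
At A: distances to the source charges are 0.344 m, 1.85 m; V_A = Σ kqᵢ/rᵢ = 4.22×10⁴ V.
At B: distances to the source charges are 1.16 m, 1.40 m; V_B = Σ kqᵢ/rᵢ = -6850 V.
ΔV = V_B − V_A = -4.91×10⁴ V.
W_ext = qΔV = (9.19×10⁻⁶ C)(-4.91×10⁴ V) = -0.451 J.

-0.451 J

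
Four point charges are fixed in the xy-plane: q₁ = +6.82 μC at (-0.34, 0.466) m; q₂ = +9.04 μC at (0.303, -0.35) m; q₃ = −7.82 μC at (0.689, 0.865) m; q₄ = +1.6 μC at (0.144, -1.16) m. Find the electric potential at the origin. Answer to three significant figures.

2.31×10⁵ V

Electric potential is a scalar, so the contributions from each charge add algebraically: V = Σ kqᵢ/rᵢ.
Distances from the field point to each charge: r₁ = 0.577 m, r₂ = 0.463 m, r₃ = 1.11 m, r₄ = 1.17 m.
V = k[(6.82×10⁻⁶)/(0.577) + (9.04×10⁻⁶)/(0.463) + (-7.82×10⁻⁶)/(1.11) + (1.60×10⁻⁶)/(1.17)] = 2.31×10⁵ V.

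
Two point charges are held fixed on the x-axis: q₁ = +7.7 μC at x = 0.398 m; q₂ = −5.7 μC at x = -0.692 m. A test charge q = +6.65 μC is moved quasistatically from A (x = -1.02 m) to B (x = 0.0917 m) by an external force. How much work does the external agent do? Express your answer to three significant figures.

1.78 J

For quasistatic motion the external work equals the change in potential energy: W_ext = qΔV = q(V_B − V_A).
At A: distances to the source charges are 1.42 m, 0.328 m; V_A = Σ kqᵢ/rᵢ = -1.07×10⁵ V.
At B: distances to the source charges are 0.306 m, 0.784 m; V_B = Σ kqᵢ/rᵢ = 1.61×10⁵ V.
ΔV = V_B − V_A = 2.68×10⁵ V.
W_ext = qΔV = (6.65×10⁻⁶ C)(2.68×10⁵ V) = 1.78 J.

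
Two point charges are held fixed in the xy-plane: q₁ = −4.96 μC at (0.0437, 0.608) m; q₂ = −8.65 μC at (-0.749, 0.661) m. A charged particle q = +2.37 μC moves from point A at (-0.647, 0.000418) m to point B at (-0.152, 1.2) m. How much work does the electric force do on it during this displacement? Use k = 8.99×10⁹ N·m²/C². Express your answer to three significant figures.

8.02×10⁻³ J

The work done by the electric force is W_field = −ΔU = −q(V_B − V_A) = q(V_A − V_B).
At A: distances to the source charges are 0.920 m, 0.668 m; V_A = Σ kqᵢ/rᵢ = -1.65×10⁵ V.
At B: distances to the source charges are 0.624 m, 0.804 m; V_B = Σ kqᵢ/rᵢ = -1.68×10⁵ V.
ΔV = V_B − V_A = -3380 V.
W_field = −qΔV = −(2.37×10⁻⁶ C)(-3380 V) = 8.02×10⁻³ J.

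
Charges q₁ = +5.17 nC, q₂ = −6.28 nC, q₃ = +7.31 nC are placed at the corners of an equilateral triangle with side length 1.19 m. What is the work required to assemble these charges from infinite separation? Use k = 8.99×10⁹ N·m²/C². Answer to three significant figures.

The assembly work is the sum of pairwise potential energies, U = Σ_{i<j} kqᵢqⱼ/rᵢⱼ.
All three pair separations equal the side length, 1.19 m.
U = (-2.45×10⁻⁷) + (2.86×10⁻⁷) + (-3.47×10⁻⁷) = -3.07×10⁻⁷ J.

-3.07×10⁻⁷ J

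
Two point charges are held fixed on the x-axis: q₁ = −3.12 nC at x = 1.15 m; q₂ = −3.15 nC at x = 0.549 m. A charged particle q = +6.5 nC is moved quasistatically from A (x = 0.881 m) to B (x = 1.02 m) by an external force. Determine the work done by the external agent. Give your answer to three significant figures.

-5.61×10⁻⁷ J

For quasistatic motion the external work equals the change in potential energy: W_ext = qΔV = q(V_B − V_A).
At A: distances to the source charges are 0.269 m, 0.332 m; V_A = Σ kqᵢ/rᵢ = -190 V.
At B: distances to the source charges are 0.130 m, 0.471 m; V_B = Σ kqᵢ/rᵢ = -276 V.
ΔV = V_B − V_A = -86.3 V.
W_ext = qΔV = (6.50×10⁻⁹ C)(-86.3 V) = -5.61×10⁻⁷ J.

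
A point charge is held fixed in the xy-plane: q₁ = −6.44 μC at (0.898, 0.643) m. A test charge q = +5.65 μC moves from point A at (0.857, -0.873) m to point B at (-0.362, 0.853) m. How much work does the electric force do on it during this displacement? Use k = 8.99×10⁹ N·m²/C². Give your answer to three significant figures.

0.0404 J

The work done by the electric force is W_field = −ΔU = −q(V_B − V_A) = q(V_A − V_B).
At A: distance to the source charge is 1.52 m; V_A = kq₁/r = -3.82×10⁴ V.
At B: distance to the source charge is 1.28 m; V_B = kq₁/r = -4.53×10⁴ V.
ΔV = V_B − V_A = -7150 V.
W_field = −qΔV = −(5.65×10⁻⁶ C)(-7150 V) = 0.0404 J.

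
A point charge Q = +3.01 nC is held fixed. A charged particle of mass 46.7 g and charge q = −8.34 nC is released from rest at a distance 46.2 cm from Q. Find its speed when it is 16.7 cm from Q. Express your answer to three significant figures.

6.08×10⁻³ m/s

Only the electrostatic force acts, so mechanical energy is conserved: ½mv² = U₁ − U₂ = kQq(1/r₁ − 1/r₂).
U₁ − U₂ = (8.99×10⁹ N·m²/C²)(3.01×10⁻⁹ C)(-8.34×10⁻⁹ C)(1/0.462 − 1/0.167) = 8.63×10⁻⁷ J.
v = √(2·8.63×10⁻⁷/0.0467) = 6.08×10⁻³ m/s.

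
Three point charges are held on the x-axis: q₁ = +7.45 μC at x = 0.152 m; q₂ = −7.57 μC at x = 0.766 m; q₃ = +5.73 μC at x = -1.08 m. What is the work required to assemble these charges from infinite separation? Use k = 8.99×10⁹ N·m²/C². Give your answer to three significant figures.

-0.725 J

The work to assemble the configuration equals its total potential energy, U = Σ kqᵢqⱼ/rᵢⱼ over all pairs.
Pair separations: r₁₂ = 0.614 m, r₁₃ = 1.23 m, r₂₃ = 1.85 m.
U = (-0.826) + (0.312) + (-0.211) = -0.725 J.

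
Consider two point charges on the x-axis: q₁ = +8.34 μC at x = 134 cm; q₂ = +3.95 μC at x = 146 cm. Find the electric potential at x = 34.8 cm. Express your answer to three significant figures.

1.08×10⁵ V

Electric potential is a scalar, so the contributions from each charge add algebraically: V = Σ kqᵢ/rᵢ.
Distances from the field point to each charge: r₁ = 0.992 m, r₂ = 1.11 m.
V = k[(8.34×10⁻⁶)/(0.992) + (3.95×10⁻⁶)/(1.11)] = 1.08×10⁵ V.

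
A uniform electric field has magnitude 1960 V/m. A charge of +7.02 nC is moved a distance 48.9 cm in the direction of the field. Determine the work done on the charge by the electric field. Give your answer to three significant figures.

6.73×10⁻⁶ J

The potential change for a displacement 48.9 cm in the direction of the field is ΔV = −Ed = -958 V.
W_field = −qΔV = 6.73×10⁻⁶ J.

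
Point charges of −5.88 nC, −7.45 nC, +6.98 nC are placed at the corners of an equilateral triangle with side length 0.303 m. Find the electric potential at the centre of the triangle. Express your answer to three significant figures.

-326 V

The total potential is the scalar sum of each charge's contribution, V = Σ kqᵢ/rᵢ.
The distance from each vertex to the centroid is a/√3 = 0.175 m.
V = k[(-5.88×10⁻⁹)/(0.175) + (-7.45×10⁻⁹)/(0.175) + (6.98×10⁻⁹)/(0.175)] = -326 V.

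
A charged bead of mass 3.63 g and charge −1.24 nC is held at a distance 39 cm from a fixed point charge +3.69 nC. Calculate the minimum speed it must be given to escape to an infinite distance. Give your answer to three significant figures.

7.62×10⁻³ m/s

To just escape, total mechanical energy must reach zero at infinity: ½mv²_min + U = 0, so ½mv²_min = −U = |kQq|/r.
|U| = |kQq|/r = (8.99×10⁹ N·m²/C²)(3.69×10⁻⁹)(1.24×10⁻⁹)/(0.390) = 1.05×10⁻⁷ J.
v_min = √(2|U|/m) = √(2·1.05×10⁻⁷/3.63×10⁻³) = 7.62×10⁻³ m/s.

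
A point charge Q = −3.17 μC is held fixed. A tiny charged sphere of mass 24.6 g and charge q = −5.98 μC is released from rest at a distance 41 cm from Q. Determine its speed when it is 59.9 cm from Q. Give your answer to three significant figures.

Only the electrostatic force acts, so mechanical energy is conserved: ½mv² = U₁ − U₂ = kQq(1/r₁ − 1/r₂).
U₁ − U₂ = (8.99×10⁹ N·m²/C²)(-3.17×10⁻⁶ C)(-5.98×10⁻⁶ C)(1/0.410 − 1/0.599) = 0.131 J.
v = √(2·0.131/0.0246) = 3.27 m/s.

3.27 m/s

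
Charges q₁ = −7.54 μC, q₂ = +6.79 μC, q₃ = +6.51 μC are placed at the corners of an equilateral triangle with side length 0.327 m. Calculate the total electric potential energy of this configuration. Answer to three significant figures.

The work to assemble the configuration equals its total potential energy, U = Σ kqᵢqⱼ/rᵢⱼ over all pairs.
All three pair separations equal the side length, 0.327 m.
U = (-1.41) + (-1.35) + (1.22) = -1.54 J.

-1.54 J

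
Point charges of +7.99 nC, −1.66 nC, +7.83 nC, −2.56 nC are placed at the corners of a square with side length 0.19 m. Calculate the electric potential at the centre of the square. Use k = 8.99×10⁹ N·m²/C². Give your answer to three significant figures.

Electric potential is a scalar, so the contributions from each charge add algebraically: V = Σ kqᵢ/rᵢ.
The distance from each corner to the centre is a√2/2 = 0.134 m.
V = k[(7.99×10⁻⁹)/(0.134) + (-1.66×10⁻⁹)/(0.134) + (7.83×10⁻⁹)/(0.134) + (-2.56×10⁻⁹)/(0.134)] = 776 V.

776 V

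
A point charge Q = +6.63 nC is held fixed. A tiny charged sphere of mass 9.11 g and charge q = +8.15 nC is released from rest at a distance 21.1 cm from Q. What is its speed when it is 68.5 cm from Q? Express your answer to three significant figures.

0.0187 m/s

Only the electrostatic force acts, so mechanical energy is conserved: ½mv² = U₁ − U₂ = kQq(1/r₁ − 1/r₂).
U₁ − U₂ = (8.99×10⁹ N·m²/C²)(6.63×10⁻⁹ C)(8.15×10⁻⁹ C)(1/0.211 − 1/0.685) = 1.59×10⁻⁶ J.
v = √(2·1.59×10⁻⁶/9.11×10⁻³) = 0.0187 m/s.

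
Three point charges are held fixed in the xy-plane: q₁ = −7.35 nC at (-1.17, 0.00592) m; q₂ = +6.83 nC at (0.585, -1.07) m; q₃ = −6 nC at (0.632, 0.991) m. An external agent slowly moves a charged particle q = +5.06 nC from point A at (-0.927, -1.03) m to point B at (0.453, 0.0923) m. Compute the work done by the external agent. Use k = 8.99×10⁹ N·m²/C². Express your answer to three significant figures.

-2.22×10⁻⁸ J

For quasistatic motion the external work equals the change in potential energy: W_ext = qΔV = q(V_B − V_A).
At A: distances to the source charges are 1.06 m, 1.51 m, 2.55 m; V_A = Σ kqᵢ/rᵢ = -42.6 V.
At B: distances to the source charges are 1.63 m, 1.17 m, 0.916 m; V_B = Σ kqᵢ/rᵢ = -47.0 V.
ΔV = V_B − V_A = -4.39 V.
W_ext = qΔV = (5.06×10⁻⁹ C)(-4.39 V) = -2.22×10⁻⁸ J.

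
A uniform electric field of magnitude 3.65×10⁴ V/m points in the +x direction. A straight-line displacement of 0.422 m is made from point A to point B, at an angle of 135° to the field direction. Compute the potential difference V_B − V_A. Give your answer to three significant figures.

Only the component of displacement along E changes the potential: ΔV = −E·d·cosθ.
ΔV = −(3.65×10⁴ V/m)(0.422 m)cos135° = 1.09×10⁴ V.

1.09×10⁴ V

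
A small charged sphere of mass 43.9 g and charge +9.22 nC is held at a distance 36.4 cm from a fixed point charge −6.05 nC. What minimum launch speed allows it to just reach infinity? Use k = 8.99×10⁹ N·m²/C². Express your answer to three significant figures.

To just escape, total mechanical energy must reach zero at infinity: ½mv²_min + U = 0, so ½mv²_min = −U = |kQq|/r.
|U| = |kQq|/r = (8.99×10⁹ N·m²/C²)(6.05×10⁻⁹)(9.22×10⁻⁹)/(0.364) = 1.38×10⁻⁶ J.
v_min = √(2|U|/m) = √(2·1.38×10⁻⁶/0.0439) = 7.92×10⁻³ m/s.

7.92×10⁻³ m/s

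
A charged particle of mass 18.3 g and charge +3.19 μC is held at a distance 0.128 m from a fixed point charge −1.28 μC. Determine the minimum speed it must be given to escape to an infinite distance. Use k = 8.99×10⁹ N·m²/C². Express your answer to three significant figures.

To just escape, total mechanical energy must reach zero at infinity: ½mv²_min + U = 0, so ½mv²_min = −U = |kQq|/r.
|U| = |kQq|/r = (8.99×10⁹ N·m²/C²)(1.28×10⁻⁶)(3.19×10⁻⁶)/(0.128) = 0.287 J.
v_min = √(2|U|/m) = √(2·0.287/0.0183) = 5.60 m/s.

5.60 m/s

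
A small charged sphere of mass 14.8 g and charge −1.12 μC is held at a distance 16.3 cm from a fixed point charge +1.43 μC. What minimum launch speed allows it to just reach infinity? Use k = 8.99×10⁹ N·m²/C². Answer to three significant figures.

To just escape, total mechanical energy must reach zero at infinity: ½mv²_min + U = 0, so ½mv²_min = −U = |kQq|/r.
|U| = |kQq|/r = (8.99×10⁹ N·m²/C²)(1.43×10⁻⁶)(1.12×10⁻⁶)/(0.163) = 0.0883 J.
v_min = √(2|U|/m) = √(2·0.0883/0.0148) = 3.45 m/s.

3.45 m/s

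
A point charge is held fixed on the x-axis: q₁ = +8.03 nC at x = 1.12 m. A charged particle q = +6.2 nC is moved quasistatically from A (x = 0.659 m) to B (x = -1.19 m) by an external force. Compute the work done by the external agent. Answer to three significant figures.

For quasistatic motion the external work equals the change in potential energy: W_ext = qΔV = q(V_B − V_A).
At A: distance to the source charge is 0.461 m; V_A = kq₁/r = 157 V.
At B: distance to the source charge is 2.31 m; V_B = kq₁/r = 31.3 V.
ΔV = V_B − V_A = -125 V.
W_ext = qΔV = (6.20×10⁻⁹ C)(-125 V) = -7.77×10⁻⁷ J.

-7.77×10⁻⁷ J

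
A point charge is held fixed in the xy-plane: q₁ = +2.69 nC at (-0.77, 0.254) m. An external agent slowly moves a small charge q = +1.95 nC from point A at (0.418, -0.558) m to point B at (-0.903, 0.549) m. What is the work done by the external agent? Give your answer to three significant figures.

For quasistatic motion the external work equals the change in potential energy: W_ext = qΔV = q(V_B − V_A).
At A: distance to the source charge is 1.44 m; V_A = kq₁/r = 16.8 V.
At B: distance to the source charge is 0.324 m; V_B = kq₁/r = 74.7 V.
ΔV = V_B − V_A = 57.9 V.
W_ext = qΔV = (1.95×10⁻⁹ C)(57.9 V) = 1.13×10⁻⁷ J.

1.13×10⁻⁷ J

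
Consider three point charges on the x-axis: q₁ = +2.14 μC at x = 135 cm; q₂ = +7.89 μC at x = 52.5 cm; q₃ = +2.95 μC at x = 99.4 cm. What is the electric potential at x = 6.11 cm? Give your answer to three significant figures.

1.96×10⁵ V

The total potential is the scalar sum of each charge's contribution, V = Σ kqᵢ/rᵢ.
Distances from the field point to each charge: r₁ = 1.29 m, r₂ = 0.464 m, r₃ = 0.933 m.
V = k[(2.14×10⁻⁶)/(1.29) + (7.89×10⁻⁶)/(0.464) + (2.95×10⁻⁶)/(0.933)] = 1.96×10⁵ V.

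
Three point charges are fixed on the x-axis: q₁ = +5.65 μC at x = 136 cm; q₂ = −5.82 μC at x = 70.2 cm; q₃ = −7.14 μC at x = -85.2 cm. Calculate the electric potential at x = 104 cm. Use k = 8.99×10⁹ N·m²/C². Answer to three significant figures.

-3.00×10⁴ V

The total potential is the scalar sum of each charge's contribution, V = Σ kqᵢ/rᵢ.
Distances from the field point to each charge: r₁ = 0.320 m, r₂ = 0.338 m, r₃ = 1.89 m.
V = k[(5.65×10⁻⁶)/(0.320) + (-5.82×10⁻⁶)/(0.338) + (-7.14×10⁻⁶)/(1.89)] = -3.00×10⁴ V.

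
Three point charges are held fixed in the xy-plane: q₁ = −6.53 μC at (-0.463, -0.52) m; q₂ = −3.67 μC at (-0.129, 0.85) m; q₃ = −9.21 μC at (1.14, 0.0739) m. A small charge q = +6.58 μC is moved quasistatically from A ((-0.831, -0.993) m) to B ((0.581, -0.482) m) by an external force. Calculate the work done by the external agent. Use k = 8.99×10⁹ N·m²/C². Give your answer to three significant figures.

For quasistatic motion the external work equals the change in potential energy: W_ext = qΔV = q(V_B − V_A).
At A: distances to the source charges are 0.599 m, 1.97 m, 2.24 m; V_A = Σ kqᵢ/rᵢ = -1.52×10⁵ V.
At B: distances to the source charges are 1.04 m, 1.51 m, 0.788 m; V_B = Σ kqᵢ/rᵢ = -1.83×10⁵ V.
ΔV = V_B − V_A = -3.14×10⁴ V.
W_ext = qΔV = (6.58×10⁻⁶ C)(-3.14×10⁴ V) = -0.207 J.

-0.207 J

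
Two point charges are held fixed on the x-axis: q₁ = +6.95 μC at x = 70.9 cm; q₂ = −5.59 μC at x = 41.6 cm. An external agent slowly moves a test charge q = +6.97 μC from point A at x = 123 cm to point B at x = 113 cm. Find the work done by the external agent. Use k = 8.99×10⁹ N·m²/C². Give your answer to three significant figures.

For quasistatic motion the external work equals the change in potential energy: W_ext = qΔV = q(V_B − V_A).
At A: distances to the source charges are 0.521 m, 0.814 m; V_A = Σ kqᵢ/rᵢ = 5.82×10⁴ V.
At B: distances to the source charges are 0.421 m, 0.714 m; V_B = Σ kqᵢ/rᵢ = 7.80×10⁴ V.
ΔV = V_B − V_A = 1.98×10⁴ V.
W_ext = qΔV = (6.97×10⁻⁶ C)(1.98×10⁴ V) = 0.138 J.

0.138 J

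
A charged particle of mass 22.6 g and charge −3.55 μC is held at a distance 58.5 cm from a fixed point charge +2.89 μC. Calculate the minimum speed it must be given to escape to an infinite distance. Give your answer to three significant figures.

To just escape, total mechanical energy must reach zero at infinity: ½mv²_min + U = 0, so ½mv²_min = −U = |kQq|/r.
|U| = |kQq|/r = (8.99×10⁹ N·m²/C²)(2.89×10⁻⁶)(3.55×10⁻⁶)/(0.585) = 0.158 J.
v_min = √(2|U|/m) = √(2·0.158/0.0226) = 3.74 m/s.

3.74 m/s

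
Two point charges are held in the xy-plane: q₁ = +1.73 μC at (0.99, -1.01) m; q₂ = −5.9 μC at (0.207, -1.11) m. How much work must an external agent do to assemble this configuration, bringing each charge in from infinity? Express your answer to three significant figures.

-0.116 J

The work to assemble the configuration equals its total potential energy, U = Σ kqᵢqⱼ/rᵢⱼ over all pairs.
Pair separations: r₁₂ = 0.789 m.
U = (-0.116) = -0.116 J.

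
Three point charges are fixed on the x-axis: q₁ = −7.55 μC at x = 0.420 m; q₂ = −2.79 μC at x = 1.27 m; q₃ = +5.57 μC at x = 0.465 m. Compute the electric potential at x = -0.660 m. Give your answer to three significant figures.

-3.13×10⁴ V

Electric potential is a scalar, so the contributions from each charge add algebraically: V = Σ kqᵢ/rᵢ.
Distances from the field point to each charge: r₁ = 1.08 m, r₂ = 1.93 m, r₃ = 1.12 m.
V = k[(-7.55×10⁻⁶)/(1.08) + (-2.79×10⁻⁶)/(1.93) + (5.57×10⁻⁶)/(1.12)] = -3.13×10⁴ V.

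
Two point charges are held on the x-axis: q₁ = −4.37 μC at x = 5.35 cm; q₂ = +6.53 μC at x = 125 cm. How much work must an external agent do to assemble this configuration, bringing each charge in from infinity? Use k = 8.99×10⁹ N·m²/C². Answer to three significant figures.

The work to assemble the configuration equals its total potential energy, U = Σ kqᵢqⱼ/rᵢⱼ over all pairs.
Pair separations: r₁₂ = 1.20 m.
U = (-0.214) = -0.214 J.

-0.214 J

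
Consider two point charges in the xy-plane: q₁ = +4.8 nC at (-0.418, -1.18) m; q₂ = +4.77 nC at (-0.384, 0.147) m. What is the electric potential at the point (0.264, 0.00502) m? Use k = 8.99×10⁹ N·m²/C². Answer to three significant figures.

96.2 V

The total potential is the scalar sum of each charge's contribution, V = Σ kqᵢ/rᵢ.
Distances from the field point to each charge: r₁ = 1.37 m, r₂ = 0.663 m.
V = k[(4.80×10⁻⁹)/(1.37) + (4.77×10⁻⁹)/(0.663)] = 96.2 V.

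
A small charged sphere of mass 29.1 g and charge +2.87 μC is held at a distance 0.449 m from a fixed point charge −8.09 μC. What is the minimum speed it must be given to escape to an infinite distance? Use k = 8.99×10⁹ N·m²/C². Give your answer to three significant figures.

To just escape, total mechanical energy must reach zero at infinity: ½mv²_min + U = 0, so ½mv²_min = −U = |kQq|/r.
|U| = |kQq|/r = (8.99×10⁹ N·m²/C²)(8.09×10⁻⁶)(2.87×10⁻⁶)/(0.449) = 0.465 J.
v_min = √(2|U|/m) = √(2·0.465/0.0291) = 5.65 m/s.

5.65 m/s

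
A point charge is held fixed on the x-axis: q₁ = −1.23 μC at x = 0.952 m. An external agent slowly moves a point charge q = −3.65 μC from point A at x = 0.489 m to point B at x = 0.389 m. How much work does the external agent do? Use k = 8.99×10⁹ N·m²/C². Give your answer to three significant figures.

For quasistatic motion the external work equals the change in potential energy: W_ext = qΔV = q(V_B − V_A).
At A: distance to the source charge is 0.463 m; V_A = kq₁/r = -2.39×10⁴ V.
At B: distance to the source charge is 0.563 m; V_B = kq₁/r = -1.96×10⁴ V.
ΔV = V_B − V_A = 4240 V.
W_ext = qΔV = (-3.65×10⁻⁶ C)(4240 V) = -0.0155 J.

-0.0155 J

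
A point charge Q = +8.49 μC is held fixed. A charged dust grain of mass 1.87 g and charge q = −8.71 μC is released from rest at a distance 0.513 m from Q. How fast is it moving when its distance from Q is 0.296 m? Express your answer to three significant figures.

Only the electrostatic force acts, so mechanical energy is conserved: ½mv² = U₁ − U₂ = kQq(1/r₁ − 1/r₂).
U₁ − U₂ = (8.99×10⁹ N·m²/C²)(8.49×10⁻⁶ C)(-8.71×10⁻⁶ C)(1/0.513 − 1/0.296) = 0.950 J.
v = √(2·0.950/1.87×10⁻³) = 31.9 m/s.

31.9 m/s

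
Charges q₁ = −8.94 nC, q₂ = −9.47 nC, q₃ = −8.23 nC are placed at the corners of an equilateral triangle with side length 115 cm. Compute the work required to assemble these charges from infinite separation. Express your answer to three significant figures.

1.85×10⁻⁶ J

The work to assemble the configuration equals its total potential energy, U = Σ kqᵢqⱼ/rᵢⱼ over all pairs.
All three pair separations equal the side length, 1.15 m.
U = (6.62×10⁻⁷) + (5.75×10⁻⁷) + (6.09×10⁻⁷) = 1.85×10⁻⁶ J.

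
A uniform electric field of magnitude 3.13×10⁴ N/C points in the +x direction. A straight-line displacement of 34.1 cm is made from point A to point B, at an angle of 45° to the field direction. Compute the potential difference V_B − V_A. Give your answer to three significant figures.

Only the component of displacement along E changes the potential: ΔV = −E·d·cosθ.
ΔV = −(3.13×10⁴ V/m)(0.341 m)cos45° = -7550 V.

-7550 V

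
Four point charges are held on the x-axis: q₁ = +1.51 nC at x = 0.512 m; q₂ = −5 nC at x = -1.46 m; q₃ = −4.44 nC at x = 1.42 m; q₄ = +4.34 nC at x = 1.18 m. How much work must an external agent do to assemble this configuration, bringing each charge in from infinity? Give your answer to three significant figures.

The assembly work is the sum of pairwise potential energies, U = Σ_{i<j} kqᵢqⱼ/rᵢⱼ.
Pair separations: r₁₂ = 1.97 m, r₁₃ = 0.908 m, r₁₄ = 0.668 m, r₂₃ = 2.88 m, r₂₄ = 2.64 m, r₃₄ = 0.240 m.
Summing all 6 pair terms gives U = -7.39×10⁻⁷ J.

-7.39×10⁻⁷ J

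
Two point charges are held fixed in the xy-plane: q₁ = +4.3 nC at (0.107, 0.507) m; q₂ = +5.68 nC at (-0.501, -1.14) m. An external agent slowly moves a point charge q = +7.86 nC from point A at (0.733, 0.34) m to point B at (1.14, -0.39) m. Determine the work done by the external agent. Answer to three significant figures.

For quasistatic motion the external work equals the change in potential energy: W_ext = qΔV = q(V_B − V_A).
At A: distances to the source charges are 0.648 m, 1.93 m; V_A = Σ kqᵢ/rᵢ = 86.2 V.
At B: distances to the source charges are 1.37 m, 1.80 m; V_B = Σ kqᵢ/rᵢ = 56.6 V.
ΔV = V_B − V_A = -29.6 V.
W_ext = qΔV = (7.86×10⁻⁹ C)(-29.6 V) = -2.33×10⁻⁷ J.

-2.33×10⁻⁷ J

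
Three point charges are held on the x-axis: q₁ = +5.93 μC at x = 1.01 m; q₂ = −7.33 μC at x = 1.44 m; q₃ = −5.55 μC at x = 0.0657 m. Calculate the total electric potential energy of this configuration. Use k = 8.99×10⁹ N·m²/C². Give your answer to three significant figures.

The work to assemble the configuration equals its total potential energy, U = Σ kqᵢqⱼ/rᵢⱼ over all pairs.
Pair separations: r₁₂ = 0.430 m, r₁₃ = 0.944 m, r₂₃ = 1.37 m.
U = (-0.909) + (-0.313) + (0.266) = -0.956 J.

-0.956 J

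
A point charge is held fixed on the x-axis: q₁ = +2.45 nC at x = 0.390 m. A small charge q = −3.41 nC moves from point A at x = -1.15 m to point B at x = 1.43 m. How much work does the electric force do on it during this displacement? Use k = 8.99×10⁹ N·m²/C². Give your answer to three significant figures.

The work done by the electric force is W_field = −ΔU = −q(V_B − V_A) = q(V_A − V_B).
At A: distance to the source charge is 1.54 m; V_A = kq₁/r = 14.3 V.
At B: distance to the source charge is 1.04 m; V_B = kq₁/r = 21.2 V.
ΔV = V_B − V_A = 6.88 V.
W_field = −qΔV = −(-3.41×10⁻⁹ C)(6.88 V) = 2.34×10⁻⁸ J.

2.34×10⁻⁸ J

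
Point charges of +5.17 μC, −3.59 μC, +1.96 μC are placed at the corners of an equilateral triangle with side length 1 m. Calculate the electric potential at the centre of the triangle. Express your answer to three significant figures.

5.51×10⁴ V

Electric potential is a scalar, so the contributions from each charge add algebraically: V = Σ kqᵢ/rᵢ.
The distance from each vertex to the centroid is a/√3 = 0.577 m.
V = k[(5.17×10⁻⁶)/(0.577) + (-3.59×10⁻⁶)/(0.577) + (1.96×10⁻⁶)/(0.577)] = 5.51×10⁴ V.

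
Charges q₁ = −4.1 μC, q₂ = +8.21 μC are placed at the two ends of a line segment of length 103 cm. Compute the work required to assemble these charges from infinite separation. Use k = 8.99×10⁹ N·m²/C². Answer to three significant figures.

The assembly work is the sum of pairwise potential energies, U = Σ_{i<j} kqᵢqⱼ/rᵢⱼ.
The separation is r = 1.03 m.
U = (-0.294) = -0.294 J.

-0.294 J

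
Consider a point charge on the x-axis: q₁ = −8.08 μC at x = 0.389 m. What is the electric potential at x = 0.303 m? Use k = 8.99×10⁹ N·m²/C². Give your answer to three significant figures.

Electric potential is a scalar, so the contributions from each charge add algebraically: V = Σ kqᵢ/rᵢ.
V = k[(-8.08×10⁻⁶)/(0.0860)] = -8.45×10⁵ V.

-8.45×10⁵ V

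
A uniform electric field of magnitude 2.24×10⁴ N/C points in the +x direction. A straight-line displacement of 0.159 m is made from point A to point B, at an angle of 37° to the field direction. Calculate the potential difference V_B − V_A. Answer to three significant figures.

Only the component of displacement along E changes the potential: ΔV = −E·d·cosθ.
ΔV = −(2.24×10⁴ V/m)(0.159 m)cos37° = -2840 V.

-2840 V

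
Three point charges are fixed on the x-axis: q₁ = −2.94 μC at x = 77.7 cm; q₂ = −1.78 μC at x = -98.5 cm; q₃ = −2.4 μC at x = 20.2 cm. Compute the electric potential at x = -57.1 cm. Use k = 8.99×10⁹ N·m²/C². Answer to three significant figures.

The total potential is the scalar sum of each charge's contribution, V = Σ kqᵢ/rᵢ.
Distances from the field point to each charge: r₁ = 1.35 m, r₂ = 0.414 m, r₃ = 0.773 m.
V = k[(-2.94×10⁻⁶)/(1.35) + (-1.78×10⁻⁶)/(0.414) + (-2.40×10⁻⁶)/(0.773)] = -8.62×10⁴ V.

-8.62×10⁴ V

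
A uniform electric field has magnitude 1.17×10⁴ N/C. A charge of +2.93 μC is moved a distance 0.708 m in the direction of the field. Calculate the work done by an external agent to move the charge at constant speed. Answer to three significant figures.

-0.0243 J

The potential change for a displacement 0.708 m in the direction of the field is ΔV = −Ed = -8280 V.
W_ext = qΔV = -0.0243 J.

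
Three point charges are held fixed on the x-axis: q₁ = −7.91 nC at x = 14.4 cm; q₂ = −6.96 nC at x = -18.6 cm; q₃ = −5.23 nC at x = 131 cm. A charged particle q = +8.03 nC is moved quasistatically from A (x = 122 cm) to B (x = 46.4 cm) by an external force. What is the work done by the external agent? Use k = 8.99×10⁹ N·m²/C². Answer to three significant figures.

For quasistatic motion the external work equals the change in potential energy: W_ext = qΔV = q(V_B − V_A).
At A: distances to the source charges are 1.08 m, 1.41 m, 0.0900 m; V_A = Σ kqᵢ/rᵢ = -633 V.
At B: distances to the source charges are 0.320 m, 0.650 m, 0.846 m; V_B = Σ kqᵢ/rᵢ = -374 V.
ΔV = V_B − V_A = 259 V.
W_ext = qΔV = (8.03×10⁻⁹ C)(259 V) = 2.08×10⁻⁶ J.

2.08×10⁻⁶ J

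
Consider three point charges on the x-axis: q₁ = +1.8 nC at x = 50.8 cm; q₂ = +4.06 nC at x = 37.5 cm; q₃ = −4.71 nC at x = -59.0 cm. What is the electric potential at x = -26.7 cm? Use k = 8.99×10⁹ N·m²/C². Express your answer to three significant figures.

-53.4 V

Electric potential is a scalar, so the contributions from each charge add algebraically: V = Σ kqᵢ/rᵢ.
Distances from the field point to each charge: r₁ = 0.775 m, r₂ = 0.642 m, r₃ = 0.323 m.
V = k[(1.80×10⁻⁹)/(0.775) + (4.06×10⁻⁹)/(0.642) + (-4.71×10⁻⁹)/(0.323)] = -53.4 V.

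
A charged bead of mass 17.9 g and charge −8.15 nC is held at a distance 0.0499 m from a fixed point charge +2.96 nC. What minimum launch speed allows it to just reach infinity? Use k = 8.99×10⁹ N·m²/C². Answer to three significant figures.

0.0220 m/s

To just escape, total mechanical energy must reach zero at infinity: ½mv²_min + U = 0, so ½mv²_min = −U = |kQq|/r.
|U| = |kQq|/r = (8.99×10⁹ N·m²/C²)(2.96×10⁻⁹)(8.15×10⁻⁹)/(0.0499) = 4.35×10⁻⁶ J.
v_min = √(2|U|/m) = √(2·4.35×10⁻⁶/0.0179) = 0.0220 m/s.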